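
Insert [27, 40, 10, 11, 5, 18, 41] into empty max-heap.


Insert 27: [27]
Insert 40: [40, 27]
Insert 10: [40, 27, 10]
Insert 11: [40, 27, 10, 11]
Insert 5: [40, 27, 10, 11, 5]
Insert 18: [40, 27, 18, 11, 5, 10]
Insert 41: [41, 27, 40, 11, 5, 10, 18]

Final heap: [41, 27, 40, 11, 5, 10, 18]


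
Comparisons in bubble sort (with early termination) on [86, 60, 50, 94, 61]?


Algorithm: bubble sort (with early termination)
Input: [86, 60, 50, 94, 61]
Sorted: [50, 60, 61, 86, 94]

9


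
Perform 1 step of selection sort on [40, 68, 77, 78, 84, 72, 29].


Initial: [40, 68, 77, 78, 84, 72, 29]
Step 1: min=29 at 6
  Swap: [29, 68, 77, 78, 84, 72, 40]

After 1 step: [29, 68, 77, 78, 84, 72, 40]


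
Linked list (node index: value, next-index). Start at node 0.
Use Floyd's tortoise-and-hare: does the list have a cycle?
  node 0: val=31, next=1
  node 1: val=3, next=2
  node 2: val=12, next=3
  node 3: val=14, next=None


Floyd's tortoise (slow, +1) and hare (fast, +2):
  init: slow=0, fast=0
  step 1: slow=1, fast=2
  step 2: fast 2->3->None, no cycle

Cycle: no


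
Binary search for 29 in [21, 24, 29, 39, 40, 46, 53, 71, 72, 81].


Step 1: lo=0, hi=9, mid=4, val=40
Step 2: lo=0, hi=3, mid=1, val=24
Step 3: lo=2, hi=3, mid=2, val=29

Found at index 2


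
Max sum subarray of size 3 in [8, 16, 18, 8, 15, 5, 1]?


[0:3]: 42
[1:4]: 42
[2:5]: 41
[3:6]: 28
[4:7]: 21

Max: 42 at [0:3]


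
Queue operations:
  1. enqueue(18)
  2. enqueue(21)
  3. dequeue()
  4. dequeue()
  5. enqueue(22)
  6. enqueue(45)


enqueue(18) -> [18]
enqueue(21) -> [18, 21]
dequeue()->18, [21]
dequeue()->21, []
enqueue(22) -> [22]
enqueue(45) -> [22, 45]

Final queue: [22, 45]


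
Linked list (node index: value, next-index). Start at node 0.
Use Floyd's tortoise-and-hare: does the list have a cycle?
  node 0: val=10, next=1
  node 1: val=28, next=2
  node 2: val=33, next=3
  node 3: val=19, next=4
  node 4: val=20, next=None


Floyd's tortoise (slow, +1) and hare (fast, +2):
  init: slow=0, fast=0
  step 1: slow=1, fast=2
  step 2: slow=2, fast=4
  step 3: fast -> None, no cycle

Cycle: no


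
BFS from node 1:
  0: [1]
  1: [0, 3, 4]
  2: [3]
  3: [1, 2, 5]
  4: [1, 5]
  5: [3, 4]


Visit 1, enqueue [0, 3, 4]
Visit 0, enqueue []
Visit 3, enqueue [2, 5]
Visit 4, enqueue []
Visit 2, enqueue []
Visit 5, enqueue []

BFS order: [1, 0, 3, 4, 2, 5]


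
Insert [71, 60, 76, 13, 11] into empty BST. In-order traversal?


Insert 71: root
Insert 60: L from 71
Insert 76: R from 71
Insert 13: L from 71 -> L from 60
Insert 11: L from 71 -> L from 60 -> L from 13

In-order: [11, 13, 60, 71, 76]


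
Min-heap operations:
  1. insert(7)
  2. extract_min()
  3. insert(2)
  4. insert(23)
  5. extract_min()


insert(7) -> [7]
extract_min()->7, []
insert(2) -> [2]
insert(23) -> [2, 23]
extract_min()->2, [23]

Final heap: [23]


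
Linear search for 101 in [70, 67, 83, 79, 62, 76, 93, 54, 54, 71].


i=0: 70!=101
i=1: 67!=101
i=2: 83!=101
i=3: 79!=101
i=4: 62!=101
i=5: 76!=101
i=6: 93!=101
i=7: 54!=101
i=8: 54!=101
i=9: 71!=101

Not found, 10 comps


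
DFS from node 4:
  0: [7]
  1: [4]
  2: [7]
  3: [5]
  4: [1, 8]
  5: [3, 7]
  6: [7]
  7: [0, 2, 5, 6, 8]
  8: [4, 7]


Visit 4, push [8, 1]
Visit 1, push []
Visit 8, push [7]
Visit 7, push [6, 5, 2, 0]
Visit 0, push []
Visit 2, push []
Visit 5, push [3]
Visit 3, push []
Visit 6, push []

DFS order: [4, 1, 8, 7, 0, 2, 5, 3, 6]


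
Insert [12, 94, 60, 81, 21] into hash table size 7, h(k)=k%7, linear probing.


Insert 12: h=5 -> slot 5
Insert 94: h=3 -> slot 3
Insert 60: h=4 -> slot 4
Insert 81: h=4, 2 probes -> slot 6
Insert 21: h=0 -> slot 0

Table: [21, None, None, 94, 60, 12, 81]


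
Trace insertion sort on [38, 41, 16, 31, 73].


Initial: [38, 41, 16, 31, 73]
Insert 41: [38, 41, 16, 31, 73]
Insert 16: [16, 38, 41, 31, 73]
Insert 31: [16, 31, 38, 41, 73]
Insert 73: [16, 31, 38, 41, 73]

Sorted: [16, 31, 38, 41, 73]


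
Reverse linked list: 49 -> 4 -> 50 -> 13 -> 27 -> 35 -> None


Step 1: curr=49, set curr.next=prev(None) | reversed so far: 49
Step 2: curr=4, set curr.next=prev(49) | reversed so far: 4 -> 49
Step 3: curr=50, set curr.next=prev(4) | reversed so far: 50 -> 4 -> 49
Step 4: curr=13, set curr.next=prev(50) | reversed so far: 13 -> 50 -> 4 -> 49
Step 5: curr=27, set curr.next=prev(13) | reversed so far: 27 -> 13 -> 50 -> 4 -> 49
Step 6: curr=35, set curr.next=prev(27) | reversed so far: 35 -> 27 -> 13 -> 50 -> 4 -> 49

35 -> 27 -> 13 -> 50 -> 4 -> 49 -> None


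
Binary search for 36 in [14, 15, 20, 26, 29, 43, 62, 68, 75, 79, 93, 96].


Step 1: lo=0, hi=11, mid=5, val=43
Step 2: lo=0, hi=4, mid=2, val=20
Step 3: lo=3, hi=4, mid=3, val=26
Step 4: lo=4, hi=4, mid=4, val=29

Not found


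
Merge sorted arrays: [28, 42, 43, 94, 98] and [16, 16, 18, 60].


Take 16 from B
Take 16 from B
Take 18 from B
Take 28 from A
Take 42 from A
Take 43 from A
Take 60 from B

Merged: [16, 16, 18, 28, 42, 43, 60, 94, 98]


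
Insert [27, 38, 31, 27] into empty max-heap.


Insert 27: [27]
Insert 38: [38, 27]
Insert 31: [38, 27, 31]
Insert 27: [38, 27, 31, 27]

Final heap: [38, 27, 31, 27]


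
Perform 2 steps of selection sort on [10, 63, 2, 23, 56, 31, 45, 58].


Initial: [10, 63, 2, 23, 56, 31, 45, 58]
Step 1: min=2 at 2
  Swap: [2, 63, 10, 23, 56, 31, 45, 58]
Step 2: min=10 at 2
  Swap: [2, 10, 63, 23, 56, 31, 45, 58]

After 2 steps: [2, 10, 63, 23, 56, 31, 45, 58]


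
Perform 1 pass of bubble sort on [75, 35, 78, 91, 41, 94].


Initial: [75, 35, 78, 91, 41, 94]
Pass 1: [35, 75, 78, 41, 91, 94] (2 swaps)

After 1 pass: [35, 75, 78, 41, 91, 94]


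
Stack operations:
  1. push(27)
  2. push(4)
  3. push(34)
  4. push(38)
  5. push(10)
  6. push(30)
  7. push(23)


push(27) -> [27]
push(4) -> [27, 4]
push(34) -> [27, 4, 34]
push(38) -> [27, 4, 34, 38]
push(10) -> [27, 4, 34, 38, 10]
push(30) -> [27, 4, 34, 38, 10, 30]
push(23) -> [27, 4, 34, 38, 10, 30, 23]

Final stack: [27, 4, 34, 38, 10, 30, 23]


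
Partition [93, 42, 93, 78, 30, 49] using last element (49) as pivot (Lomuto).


Pivot: 49
  42 <= 49: swap -> [42, 93, 93, 78, 30, 49]
  30 <= 49: swap -> [42, 30, 93, 78, 93, 49]
Place pivot at 2: [42, 30, 49, 78, 93, 93]

Partitioned: [42, 30, 49, 78, 93, 93]


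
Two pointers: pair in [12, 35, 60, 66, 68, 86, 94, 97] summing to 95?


lo=0(12)+hi=7(97)=109
lo=0(12)+hi=6(94)=106
lo=0(12)+hi=5(86)=98
lo=0(12)+hi=4(68)=80
lo=1(35)+hi=4(68)=103
lo=1(35)+hi=3(66)=101
lo=1(35)+hi=2(60)=95

Yes: 35+60=95


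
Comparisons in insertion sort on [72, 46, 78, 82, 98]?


Algorithm: insertion sort
Input: [72, 46, 78, 82, 98]
Sorted: [46, 72, 78, 82, 98]

4


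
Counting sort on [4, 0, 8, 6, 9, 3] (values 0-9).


Input: [4, 0, 8, 6, 9, 3]
Counts: [1, 0, 0, 1, 1, 0, 1, 0, 1, 1]

Sorted: [0, 3, 4, 6, 8, 9]


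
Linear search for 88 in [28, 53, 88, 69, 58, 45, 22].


i=0: 28!=88
i=1: 53!=88
i=2: 88==88 found!

Found at 2, 3 comps


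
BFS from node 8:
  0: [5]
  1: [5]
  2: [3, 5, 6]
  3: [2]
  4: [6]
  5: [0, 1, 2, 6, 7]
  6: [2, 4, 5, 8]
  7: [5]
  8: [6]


Visit 8, enqueue [6]
Visit 6, enqueue [2, 4, 5]
Visit 2, enqueue [3]
Visit 4, enqueue []
Visit 5, enqueue [0, 1, 7]
Visit 3, enqueue []
Visit 0, enqueue []
Visit 1, enqueue []
Visit 7, enqueue []

BFS order: [8, 6, 2, 4, 5, 3, 0, 1, 7]


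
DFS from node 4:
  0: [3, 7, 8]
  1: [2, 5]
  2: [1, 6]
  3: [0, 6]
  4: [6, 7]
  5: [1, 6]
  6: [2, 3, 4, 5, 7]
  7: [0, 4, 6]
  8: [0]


Visit 4, push [7, 6]
Visit 6, push [7, 5, 3, 2]
Visit 2, push [1]
Visit 1, push [5]
Visit 5, push []
Visit 3, push [0]
Visit 0, push [8, 7]
Visit 7, push []
Visit 8, push []

DFS order: [4, 6, 2, 1, 5, 3, 0, 7, 8]


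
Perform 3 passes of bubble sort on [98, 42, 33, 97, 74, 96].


Initial: [98, 42, 33, 97, 74, 96]
Pass 1: [42, 33, 97, 74, 96, 98] (5 swaps)
Pass 2: [33, 42, 74, 96, 97, 98] (3 swaps)
Pass 3: [33, 42, 74, 96, 97, 98] (0 swaps)

After 3 passes: [33, 42, 74, 96, 97, 98]


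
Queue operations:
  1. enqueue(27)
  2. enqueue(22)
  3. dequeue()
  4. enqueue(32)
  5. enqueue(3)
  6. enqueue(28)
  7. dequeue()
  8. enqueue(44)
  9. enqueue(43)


enqueue(27) -> [27]
enqueue(22) -> [27, 22]
dequeue()->27, [22]
enqueue(32) -> [22, 32]
enqueue(3) -> [22, 32, 3]
enqueue(28) -> [22, 32, 3, 28]
dequeue()->22, [32, 3, 28]
enqueue(44) -> [32, 3, 28, 44]
enqueue(43) -> [32, 3, 28, 44, 43]

Final queue: [32, 3, 28, 44, 43]


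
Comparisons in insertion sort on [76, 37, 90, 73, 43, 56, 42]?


Algorithm: insertion sort
Input: [76, 37, 90, 73, 43, 56, 42]
Sorted: [37, 42, 43, 56, 73, 76, 90]

19


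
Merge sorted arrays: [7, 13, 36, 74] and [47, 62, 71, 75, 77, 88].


Take 7 from A
Take 13 from A
Take 36 from A
Take 47 from B
Take 62 from B
Take 71 from B
Take 74 from A

Merged: [7, 13, 36, 47, 62, 71, 74, 75, 77, 88]


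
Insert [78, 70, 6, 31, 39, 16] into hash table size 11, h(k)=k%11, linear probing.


Insert 78: h=1 -> slot 1
Insert 70: h=4 -> slot 4
Insert 6: h=6 -> slot 6
Insert 31: h=9 -> slot 9
Insert 39: h=6, 1 probes -> slot 7
Insert 16: h=5 -> slot 5

Table: [None, 78, None, None, 70, 16, 6, 39, None, 31, None]


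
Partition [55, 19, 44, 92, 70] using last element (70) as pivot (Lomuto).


Pivot: 70
  55 <= 70: advance i (no swap)
  19 <= 70: advance i (no swap)
  44 <= 70: advance i (no swap)
Place pivot at 3: [55, 19, 44, 70, 92]

Partitioned: [55, 19, 44, 70, 92]


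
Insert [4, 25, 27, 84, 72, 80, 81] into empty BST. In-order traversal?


Insert 4: root
Insert 25: R from 4
Insert 27: R from 4 -> R from 25
Insert 84: R from 4 -> R from 25 -> R from 27
Insert 72: R from 4 -> R from 25 -> R from 27 -> L from 84
Insert 80: R from 4 -> R from 25 -> R from 27 -> L from 84 -> R from 72
Insert 81: R from 4 -> R from 25 -> R from 27 -> L from 84 -> R from 72 -> R from 80

In-order: [4, 25, 27, 72, 80, 81, 84]


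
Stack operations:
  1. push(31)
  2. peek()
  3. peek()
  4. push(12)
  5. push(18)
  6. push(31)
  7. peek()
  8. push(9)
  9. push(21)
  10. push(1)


push(31) -> [31]
peek()->31
peek()->31
push(12) -> [31, 12]
push(18) -> [31, 12, 18]
push(31) -> [31, 12, 18, 31]
peek()->31
push(9) -> [31, 12, 18, 31, 9]
push(21) -> [31, 12, 18, 31, 9, 21]
push(1) -> [31, 12, 18, 31, 9, 21, 1]

Final stack: [31, 12, 18, 31, 9, 21, 1]


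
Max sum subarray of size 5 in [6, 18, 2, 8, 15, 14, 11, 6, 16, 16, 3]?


[0:5]: 49
[1:6]: 57
[2:7]: 50
[3:8]: 54
[4:9]: 62
[5:10]: 63
[6:11]: 52

Max: 63 at [5:10]


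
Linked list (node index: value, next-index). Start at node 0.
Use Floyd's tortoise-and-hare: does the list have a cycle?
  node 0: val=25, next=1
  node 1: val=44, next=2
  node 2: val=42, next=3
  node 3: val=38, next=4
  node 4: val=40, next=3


Floyd's tortoise (slow, +1) and hare (fast, +2):
  init: slow=0, fast=0
  step 1: slow=1, fast=2
  step 2: slow=2, fast=4
  step 3: slow=3, fast=4
  step 4: slow=4, fast=4
  slow == fast at node 4: cycle detected

Cycle: yes


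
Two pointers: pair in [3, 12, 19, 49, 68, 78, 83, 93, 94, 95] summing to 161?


lo=0(3)+hi=9(95)=98
lo=1(12)+hi=9(95)=107
lo=2(19)+hi=9(95)=114
lo=3(49)+hi=9(95)=144
lo=4(68)+hi=9(95)=163
lo=4(68)+hi=8(94)=162
lo=4(68)+hi=7(93)=161

Yes: 68+93=161


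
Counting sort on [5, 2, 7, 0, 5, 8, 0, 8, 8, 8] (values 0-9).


Input: [5, 2, 7, 0, 5, 8, 0, 8, 8, 8]
Counts: [2, 0, 1, 0, 0, 2, 0, 1, 4, 0]

Sorted: [0, 0, 2, 5, 5, 7, 8, 8, 8, 8]


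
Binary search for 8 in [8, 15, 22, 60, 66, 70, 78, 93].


Step 1: lo=0, hi=7, mid=3, val=60
Step 2: lo=0, hi=2, mid=1, val=15
Step 3: lo=0, hi=0, mid=0, val=8

Found at index 0


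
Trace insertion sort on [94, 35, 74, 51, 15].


Initial: [94, 35, 74, 51, 15]
Insert 35: [35, 94, 74, 51, 15]
Insert 74: [35, 74, 94, 51, 15]
Insert 51: [35, 51, 74, 94, 15]
Insert 15: [15, 35, 51, 74, 94]

Sorted: [15, 35, 51, 74, 94]


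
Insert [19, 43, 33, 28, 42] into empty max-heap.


Insert 19: [19]
Insert 43: [43, 19]
Insert 33: [43, 19, 33]
Insert 28: [43, 28, 33, 19]
Insert 42: [43, 42, 33, 19, 28]

Final heap: [43, 42, 33, 19, 28]


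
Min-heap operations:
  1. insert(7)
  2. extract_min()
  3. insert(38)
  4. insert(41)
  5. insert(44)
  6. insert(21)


insert(7) -> [7]
extract_min()->7, []
insert(38) -> [38]
insert(41) -> [38, 41]
insert(44) -> [38, 41, 44]
insert(21) -> [21, 38, 44, 41]

Final heap: [21, 38, 44, 41]


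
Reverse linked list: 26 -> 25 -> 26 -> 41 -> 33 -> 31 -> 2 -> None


Step 1: curr=26, set curr.next=prev(None) | reversed so far: 26
Step 2: curr=25, set curr.next=prev(26) | reversed so far: 25 -> 26
Step 3: curr=26, set curr.next=prev(25) | reversed so far: 26 -> 25 -> 26
Step 4: curr=41, set curr.next=prev(26) | reversed so far: 41 -> 26 -> 25 -> 26
Step 5: curr=33, set curr.next=prev(41) | reversed so far: 33 -> 41 -> 26 -> 25 -> 26
Step 6: curr=31, set curr.next=prev(33) | reversed so far: 31 -> 33 -> 41 -> 26 -> 25 -> 26
Step 7: curr=2, set curr.next=prev(31) | reversed so far: 2 -> 31 -> 33 -> 41 -> 26 -> 25 -> 26

2 -> 31 -> 33 -> 41 -> 26 -> 25 -> 26 -> None


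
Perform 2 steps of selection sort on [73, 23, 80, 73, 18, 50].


Initial: [73, 23, 80, 73, 18, 50]
Step 1: min=18 at 4
  Swap: [18, 23, 80, 73, 73, 50]
Step 2: min=23 at 1
  Swap: [18, 23, 80, 73, 73, 50]

After 2 steps: [18, 23, 80, 73, 73, 50]


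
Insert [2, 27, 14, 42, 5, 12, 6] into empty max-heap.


Insert 2: [2]
Insert 27: [27, 2]
Insert 14: [27, 2, 14]
Insert 42: [42, 27, 14, 2]
Insert 5: [42, 27, 14, 2, 5]
Insert 12: [42, 27, 14, 2, 5, 12]
Insert 6: [42, 27, 14, 2, 5, 12, 6]

Final heap: [42, 27, 14, 2, 5, 12, 6]


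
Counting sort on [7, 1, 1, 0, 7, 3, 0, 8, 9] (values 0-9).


Input: [7, 1, 1, 0, 7, 3, 0, 8, 9]
Counts: [2, 2, 0, 1, 0, 0, 0, 2, 1, 1]

Sorted: [0, 0, 1, 1, 3, 7, 7, 8, 9]


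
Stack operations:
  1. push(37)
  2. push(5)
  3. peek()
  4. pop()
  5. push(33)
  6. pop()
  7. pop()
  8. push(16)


push(37) -> [37]
push(5) -> [37, 5]
peek()->5
pop()->5, [37]
push(33) -> [37, 33]
pop()->33, [37]
pop()->37, []
push(16) -> [16]

Final stack: [16]


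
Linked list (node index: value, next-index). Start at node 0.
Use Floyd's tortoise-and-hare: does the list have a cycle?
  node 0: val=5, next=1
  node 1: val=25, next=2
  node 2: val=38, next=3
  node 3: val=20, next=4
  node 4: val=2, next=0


Floyd's tortoise (slow, +1) and hare (fast, +2):
  init: slow=0, fast=0
  step 1: slow=1, fast=2
  step 2: slow=2, fast=4
  step 3: slow=3, fast=1
  step 4: slow=4, fast=3
  step 5: slow=0, fast=0
  slow == fast at node 0: cycle detected

Cycle: yes


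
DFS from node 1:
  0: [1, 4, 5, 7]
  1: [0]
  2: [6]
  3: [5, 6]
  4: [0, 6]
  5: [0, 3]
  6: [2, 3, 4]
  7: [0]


Visit 1, push [0]
Visit 0, push [7, 5, 4]
Visit 4, push [6]
Visit 6, push [3, 2]
Visit 2, push []
Visit 3, push [5]
Visit 5, push []
Visit 7, push []

DFS order: [1, 0, 4, 6, 2, 3, 5, 7]


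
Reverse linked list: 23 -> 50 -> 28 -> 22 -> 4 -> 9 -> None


Step 1: curr=23, set curr.next=prev(None) | reversed so far: 23
Step 2: curr=50, set curr.next=prev(23) | reversed so far: 50 -> 23
Step 3: curr=28, set curr.next=prev(50) | reversed so far: 28 -> 50 -> 23
Step 4: curr=22, set curr.next=prev(28) | reversed so far: 22 -> 28 -> 50 -> 23
Step 5: curr=4, set curr.next=prev(22) | reversed so far: 4 -> 22 -> 28 -> 50 -> 23
Step 6: curr=9, set curr.next=prev(4) | reversed so far: 9 -> 4 -> 22 -> 28 -> 50 -> 23

9 -> 4 -> 22 -> 28 -> 50 -> 23 -> None


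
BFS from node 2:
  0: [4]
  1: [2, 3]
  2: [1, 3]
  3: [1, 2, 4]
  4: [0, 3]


Visit 2, enqueue [1, 3]
Visit 1, enqueue []
Visit 3, enqueue [4]
Visit 4, enqueue [0]
Visit 0, enqueue []

BFS order: [2, 1, 3, 4, 0]


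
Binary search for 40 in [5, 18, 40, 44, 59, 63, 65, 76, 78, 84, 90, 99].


Step 1: lo=0, hi=11, mid=5, val=63
Step 2: lo=0, hi=4, mid=2, val=40

Found at index 2


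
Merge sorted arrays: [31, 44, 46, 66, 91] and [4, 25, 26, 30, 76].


Take 4 from B
Take 25 from B
Take 26 from B
Take 30 from B
Take 31 from A
Take 44 from A
Take 46 from A
Take 66 from A
Take 76 from B

Merged: [4, 25, 26, 30, 31, 44, 46, 66, 76, 91]


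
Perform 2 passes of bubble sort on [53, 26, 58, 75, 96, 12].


Initial: [53, 26, 58, 75, 96, 12]
Pass 1: [26, 53, 58, 75, 12, 96] (2 swaps)
Pass 2: [26, 53, 58, 12, 75, 96] (1 swaps)

After 2 passes: [26, 53, 58, 12, 75, 96]


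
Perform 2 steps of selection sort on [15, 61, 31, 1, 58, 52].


Initial: [15, 61, 31, 1, 58, 52]
Step 1: min=1 at 3
  Swap: [1, 61, 31, 15, 58, 52]
Step 2: min=15 at 3
  Swap: [1, 15, 31, 61, 58, 52]

After 2 steps: [1, 15, 31, 61, 58, 52]


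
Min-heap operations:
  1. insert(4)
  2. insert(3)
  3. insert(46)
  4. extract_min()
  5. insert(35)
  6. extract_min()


insert(4) -> [4]
insert(3) -> [3, 4]
insert(46) -> [3, 4, 46]
extract_min()->3, [4, 46]
insert(35) -> [4, 46, 35]
extract_min()->4, [35, 46]

Final heap: [35, 46]


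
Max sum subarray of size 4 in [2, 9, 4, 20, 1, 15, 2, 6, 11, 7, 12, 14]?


[0:4]: 35
[1:5]: 34
[2:6]: 40
[3:7]: 38
[4:8]: 24
[5:9]: 34
[6:10]: 26
[7:11]: 36
[8:12]: 44

Max: 44 at [8:12]


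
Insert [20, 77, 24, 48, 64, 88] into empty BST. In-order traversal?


Insert 20: root
Insert 77: R from 20
Insert 24: R from 20 -> L from 77
Insert 48: R from 20 -> L from 77 -> R from 24
Insert 64: R from 20 -> L from 77 -> R from 24 -> R from 48
Insert 88: R from 20 -> R from 77

In-order: [20, 24, 48, 64, 77, 88]


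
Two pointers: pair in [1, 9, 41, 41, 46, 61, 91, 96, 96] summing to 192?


lo=0(1)+hi=8(96)=97
lo=1(9)+hi=8(96)=105
lo=2(41)+hi=8(96)=137
lo=3(41)+hi=8(96)=137
lo=4(46)+hi=8(96)=142
lo=5(61)+hi=8(96)=157
lo=6(91)+hi=8(96)=187
lo=7(96)+hi=8(96)=192

Yes: 96+96=192


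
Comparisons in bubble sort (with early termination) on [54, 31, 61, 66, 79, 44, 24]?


Algorithm: bubble sort (with early termination)
Input: [54, 31, 61, 66, 79, 44, 24]
Sorted: [24, 31, 44, 54, 61, 66, 79]

21


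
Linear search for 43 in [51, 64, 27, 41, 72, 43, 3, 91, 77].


i=0: 51!=43
i=1: 64!=43
i=2: 27!=43
i=3: 41!=43
i=4: 72!=43
i=5: 43==43 found!

Found at 5, 6 comps


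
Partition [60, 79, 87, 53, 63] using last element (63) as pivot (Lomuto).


Pivot: 63
  60 <= 63: advance i (no swap)
  53 <= 63: swap -> [60, 53, 87, 79, 63]
Place pivot at 2: [60, 53, 63, 79, 87]

Partitioned: [60, 53, 63, 79, 87]


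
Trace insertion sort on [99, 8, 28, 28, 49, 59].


Initial: [99, 8, 28, 28, 49, 59]
Insert 8: [8, 99, 28, 28, 49, 59]
Insert 28: [8, 28, 99, 28, 49, 59]
Insert 28: [8, 28, 28, 99, 49, 59]
Insert 49: [8, 28, 28, 49, 99, 59]
Insert 59: [8, 28, 28, 49, 59, 99]

Sorted: [8, 28, 28, 49, 59, 99]


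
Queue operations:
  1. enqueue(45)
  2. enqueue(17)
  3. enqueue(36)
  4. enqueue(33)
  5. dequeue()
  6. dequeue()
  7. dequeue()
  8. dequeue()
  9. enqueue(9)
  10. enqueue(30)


enqueue(45) -> [45]
enqueue(17) -> [45, 17]
enqueue(36) -> [45, 17, 36]
enqueue(33) -> [45, 17, 36, 33]
dequeue()->45, [17, 36, 33]
dequeue()->17, [36, 33]
dequeue()->36, [33]
dequeue()->33, []
enqueue(9) -> [9]
enqueue(30) -> [9, 30]

Final queue: [9, 30]


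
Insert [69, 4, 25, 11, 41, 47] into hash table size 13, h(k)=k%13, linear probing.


Insert 69: h=4 -> slot 4
Insert 4: h=4, 1 probes -> slot 5
Insert 25: h=12 -> slot 12
Insert 11: h=11 -> slot 11
Insert 41: h=2 -> slot 2
Insert 47: h=8 -> slot 8

Table: [None, None, 41, None, 69, 4, None, None, 47, None, None, 11, 25]


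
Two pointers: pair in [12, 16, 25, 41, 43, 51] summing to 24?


lo=0(12)+hi=5(51)=63
lo=0(12)+hi=4(43)=55
lo=0(12)+hi=3(41)=53
lo=0(12)+hi=2(25)=37
lo=0(12)+hi=1(16)=28

No pair found


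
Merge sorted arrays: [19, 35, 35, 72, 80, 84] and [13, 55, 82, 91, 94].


Take 13 from B
Take 19 from A
Take 35 from A
Take 35 from A
Take 55 from B
Take 72 from A
Take 80 from A
Take 82 from B
Take 84 from A

Merged: [13, 19, 35, 35, 55, 72, 80, 82, 84, 91, 94]


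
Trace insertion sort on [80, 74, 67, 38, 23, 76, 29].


Initial: [80, 74, 67, 38, 23, 76, 29]
Insert 74: [74, 80, 67, 38, 23, 76, 29]
Insert 67: [67, 74, 80, 38, 23, 76, 29]
Insert 38: [38, 67, 74, 80, 23, 76, 29]
Insert 23: [23, 38, 67, 74, 80, 76, 29]
Insert 76: [23, 38, 67, 74, 76, 80, 29]
Insert 29: [23, 29, 38, 67, 74, 76, 80]

Sorted: [23, 29, 38, 67, 74, 76, 80]


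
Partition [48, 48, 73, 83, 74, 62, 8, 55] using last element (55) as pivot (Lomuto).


Pivot: 55
  48 <= 55: advance i (no swap)
  48 <= 55: advance i (no swap)
  8 <= 55: swap -> [48, 48, 8, 83, 74, 62, 73, 55]
Place pivot at 3: [48, 48, 8, 55, 74, 62, 73, 83]

Partitioned: [48, 48, 8, 55, 74, 62, 73, 83]


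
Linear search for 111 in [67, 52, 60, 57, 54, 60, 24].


i=0: 67!=111
i=1: 52!=111
i=2: 60!=111
i=3: 57!=111
i=4: 54!=111
i=5: 60!=111
i=6: 24!=111

Not found, 7 comps


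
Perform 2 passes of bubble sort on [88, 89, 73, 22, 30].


Initial: [88, 89, 73, 22, 30]
Pass 1: [88, 73, 22, 30, 89] (3 swaps)
Pass 2: [73, 22, 30, 88, 89] (3 swaps)

After 2 passes: [73, 22, 30, 88, 89]


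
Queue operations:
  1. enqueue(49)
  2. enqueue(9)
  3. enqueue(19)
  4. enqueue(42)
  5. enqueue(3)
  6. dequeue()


enqueue(49) -> [49]
enqueue(9) -> [49, 9]
enqueue(19) -> [49, 9, 19]
enqueue(42) -> [49, 9, 19, 42]
enqueue(3) -> [49, 9, 19, 42, 3]
dequeue()->49, [9, 19, 42, 3]

Final queue: [9, 19, 42, 3]


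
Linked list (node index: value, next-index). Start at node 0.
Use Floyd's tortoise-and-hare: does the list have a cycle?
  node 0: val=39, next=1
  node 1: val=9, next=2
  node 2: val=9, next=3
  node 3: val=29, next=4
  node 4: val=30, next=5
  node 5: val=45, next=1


Floyd's tortoise (slow, +1) and hare (fast, +2):
  init: slow=0, fast=0
  step 1: slow=1, fast=2
  step 2: slow=2, fast=4
  step 3: slow=3, fast=1
  step 4: slow=4, fast=3
  step 5: slow=5, fast=5
  slow == fast at node 5: cycle detected

Cycle: yes


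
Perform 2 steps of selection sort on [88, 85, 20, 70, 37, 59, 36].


Initial: [88, 85, 20, 70, 37, 59, 36]
Step 1: min=20 at 2
  Swap: [20, 85, 88, 70, 37, 59, 36]
Step 2: min=36 at 6
  Swap: [20, 36, 88, 70, 37, 59, 85]

After 2 steps: [20, 36, 88, 70, 37, 59, 85]


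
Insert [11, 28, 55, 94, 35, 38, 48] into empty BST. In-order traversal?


Insert 11: root
Insert 28: R from 11
Insert 55: R from 11 -> R from 28
Insert 94: R from 11 -> R from 28 -> R from 55
Insert 35: R from 11 -> R from 28 -> L from 55
Insert 38: R from 11 -> R from 28 -> L from 55 -> R from 35
Insert 48: R from 11 -> R from 28 -> L from 55 -> R from 35 -> R from 38

In-order: [11, 28, 35, 38, 48, 55, 94]


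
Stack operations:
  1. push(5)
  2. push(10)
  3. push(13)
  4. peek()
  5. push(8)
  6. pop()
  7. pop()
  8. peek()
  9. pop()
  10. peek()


push(5) -> [5]
push(10) -> [5, 10]
push(13) -> [5, 10, 13]
peek()->13
push(8) -> [5, 10, 13, 8]
pop()->8, [5, 10, 13]
pop()->13, [5, 10]
peek()->10
pop()->10, [5]
peek()->5

Final stack: [5]


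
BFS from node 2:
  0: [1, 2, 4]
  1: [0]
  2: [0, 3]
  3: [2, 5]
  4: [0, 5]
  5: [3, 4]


Visit 2, enqueue [0, 3]
Visit 0, enqueue [1, 4]
Visit 3, enqueue [5]
Visit 1, enqueue []
Visit 4, enqueue []
Visit 5, enqueue []

BFS order: [2, 0, 3, 1, 4, 5]


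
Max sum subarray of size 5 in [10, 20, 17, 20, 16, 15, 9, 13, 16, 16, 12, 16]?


[0:5]: 83
[1:6]: 88
[2:7]: 77
[3:8]: 73
[4:9]: 69
[5:10]: 69
[6:11]: 66
[7:12]: 73

Max: 88 at [1:6]


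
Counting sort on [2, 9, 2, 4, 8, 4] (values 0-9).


Input: [2, 9, 2, 4, 8, 4]
Counts: [0, 0, 2, 0, 2, 0, 0, 0, 1, 1]

Sorted: [2, 2, 4, 4, 8, 9]


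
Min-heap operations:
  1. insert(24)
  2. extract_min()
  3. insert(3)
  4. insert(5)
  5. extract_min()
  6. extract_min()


insert(24) -> [24]
extract_min()->24, []
insert(3) -> [3]
insert(5) -> [3, 5]
extract_min()->3, [5]
extract_min()->5, []

Final heap: []


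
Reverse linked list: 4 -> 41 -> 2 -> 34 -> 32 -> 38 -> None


Step 1: curr=4, set curr.next=prev(None) | reversed so far: 4
Step 2: curr=41, set curr.next=prev(4) | reversed so far: 41 -> 4
Step 3: curr=2, set curr.next=prev(41) | reversed so far: 2 -> 41 -> 4
Step 4: curr=34, set curr.next=prev(2) | reversed so far: 34 -> 2 -> 41 -> 4
Step 5: curr=32, set curr.next=prev(34) | reversed so far: 32 -> 34 -> 2 -> 41 -> 4
Step 6: curr=38, set curr.next=prev(32) | reversed so far: 38 -> 32 -> 34 -> 2 -> 41 -> 4

38 -> 32 -> 34 -> 2 -> 41 -> 4 -> None


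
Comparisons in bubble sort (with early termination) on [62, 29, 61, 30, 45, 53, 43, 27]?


Algorithm: bubble sort (with early termination)
Input: [62, 29, 61, 30, 45, 53, 43, 27]
Sorted: [27, 29, 30, 43, 45, 53, 61, 62]

28


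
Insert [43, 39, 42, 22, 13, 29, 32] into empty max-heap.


Insert 43: [43]
Insert 39: [43, 39]
Insert 42: [43, 39, 42]
Insert 22: [43, 39, 42, 22]
Insert 13: [43, 39, 42, 22, 13]
Insert 29: [43, 39, 42, 22, 13, 29]
Insert 32: [43, 39, 42, 22, 13, 29, 32]

Final heap: [43, 39, 42, 22, 13, 29, 32]


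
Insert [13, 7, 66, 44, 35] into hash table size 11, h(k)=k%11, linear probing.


Insert 13: h=2 -> slot 2
Insert 7: h=7 -> slot 7
Insert 66: h=0 -> slot 0
Insert 44: h=0, 1 probes -> slot 1
Insert 35: h=2, 1 probes -> slot 3

Table: [66, 44, 13, 35, None, None, None, 7, None, None, None]


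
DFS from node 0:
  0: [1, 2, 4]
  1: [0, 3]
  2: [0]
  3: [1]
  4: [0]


Visit 0, push [4, 2, 1]
Visit 1, push [3]
Visit 3, push []
Visit 2, push []
Visit 4, push []

DFS order: [0, 1, 3, 2, 4]


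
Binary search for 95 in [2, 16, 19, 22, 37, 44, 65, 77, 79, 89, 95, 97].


Step 1: lo=0, hi=11, mid=5, val=44
Step 2: lo=6, hi=11, mid=8, val=79
Step 3: lo=9, hi=11, mid=10, val=95

Found at index 10


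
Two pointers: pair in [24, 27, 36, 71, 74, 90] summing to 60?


lo=0(24)+hi=5(90)=114
lo=0(24)+hi=4(74)=98
lo=0(24)+hi=3(71)=95
lo=0(24)+hi=2(36)=60

Yes: 24+36=60


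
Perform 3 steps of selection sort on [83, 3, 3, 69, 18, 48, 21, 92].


Initial: [83, 3, 3, 69, 18, 48, 21, 92]
Step 1: min=3 at 1
  Swap: [3, 83, 3, 69, 18, 48, 21, 92]
Step 2: min=3 at 2
  Swap: [3, 3, 83, 69, 18, 48, 21, 92]
Step 3: min=18 at 4
  Swap: [3, 3, 18, 69, 83, 48, 21, 92]

After 3 steps: [3, 3, 18, 69, 83, 48, 21, 92]


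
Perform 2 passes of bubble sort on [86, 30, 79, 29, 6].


Initial: [86, 30, 79, 29, 6]
Pass 1: [30, 79, 29, 6, 86] (4 swaps)
Pass 2: [30, 29, 6, 79, 86] (2 swaps)

After 2 passes: [30, 29, 6, 79, 86]


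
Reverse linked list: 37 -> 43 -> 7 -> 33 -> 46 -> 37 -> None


Step 1: curr=37, set curr.next=prev(None) | reversed so far: 37
Step 2: curr=43, set curr.next=prev(37) | reversed so far: 43 -> 37
Step 3: curr=7, set curr.next=prev(43) | reversed so far: 7 -> 43 -> 37
Step 4: curr=33, set curr.next=prev(7) | reversed so far: 33 -> 7 -> 43 -> 37
Step 5: curr=46, set curr.next=prev(33) | reversed so far: 46 -> 33 -> 7 -> 43 -> 37
Step 6: curr=37, set curr.next=prev(46) | reversed so far: 37 -> 46 -> 33 -> 7 -> 43 -> 37

37 -> 46 -> 33 -> 7 -> 43 -> 37 -> None


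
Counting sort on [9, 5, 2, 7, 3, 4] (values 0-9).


Input: [9, 5, 2, 7, 3, 4]
Counts: [0, 0, 1, 1, 1, 1, 0, 1, 0, 1]

Sorted: [2, 3, 4, 5, 7, 9]


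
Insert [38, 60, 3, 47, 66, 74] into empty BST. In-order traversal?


Insert 38: root
Insert 60: R from 38
Insert 3: L from 38
Insert 47: R from 38 -> L from 60
Insert 66: R from 38 -> R from 60
Insert 74: R from 38 -> R from 60 -> R from 66

In-order: [3, 38, 47, 60, 66, 74]


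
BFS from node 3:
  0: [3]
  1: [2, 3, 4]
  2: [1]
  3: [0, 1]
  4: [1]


Visit 3, enqueue [0, 1]
Visit 0, enqueue []
Visit 1, enqueue [2, 4]
Visit 2, enqueue []
Visit 4, enqueue []

BFS order: [3, 0, 1, 2, 4]


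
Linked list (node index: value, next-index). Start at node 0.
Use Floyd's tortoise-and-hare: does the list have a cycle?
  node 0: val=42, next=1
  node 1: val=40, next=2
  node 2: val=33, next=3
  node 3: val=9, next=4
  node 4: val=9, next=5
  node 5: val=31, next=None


Floyd's tortoise (slow, +1) and hare (fast, +2):
  init: slow=0, fast=0
  step 1: slow=1, fast=2
  step 2: slow=2, fast=4
  step 3: fast 4->5->None, no cycle

Cycle: no


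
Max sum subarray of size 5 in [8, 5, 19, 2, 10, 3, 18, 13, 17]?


[0:5]: 44
[1:6]: 39
[2:7]: 52
[3:8]: 46
[4:9]: 61

Max: 61 at [4:9]


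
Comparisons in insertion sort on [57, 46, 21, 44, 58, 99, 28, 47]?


Algorithm: insertion sort
Input: [57, 46, 21, 44, 58, 99, 28, 47]
Sorted: [21, 28, 44, 46, 47, 57, 58, 99]

18


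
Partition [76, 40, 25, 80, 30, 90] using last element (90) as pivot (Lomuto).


Pivot: 90
  76 <= 90: advance i (no swap)
  40 <= 90: advance i (no swap)
  25 <= 90: advance i (no swap)
  80 <= 90: advance i (no swap)
  30 <= 90: advance i (no swap)
Place pivot at 5: [76, 40, 25, 80, 30, 90]

Partitioned: [76, 40, 25, 80, 30, 90]


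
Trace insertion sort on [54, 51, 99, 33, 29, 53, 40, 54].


Initial: [54, 51, 99, 33, 29, 53, 40, 54]
Insert 51: [51, 54, 99, 33, 29, 53, 40, 54]
Insert 99: [51, 54, 99, 33, 29, 53, 40, 54]
Insert 33: [33, 51, 54, 99, 29, 53, 40, 54]
Insert 29: [29, 33, 51, 54, 99, 53, 40, 54]
Insert 53: [29, 33, 51, 53, 54, 99, 40, 54]
Insert 40: [29, 33, 40, 51, 53, 54, 99, 54]
Insert 54: [29, 33, 40, 51, 53, 54, 54, 99]

Sorted: [29, 33, 40, 51, 53, 54, 54, 99]


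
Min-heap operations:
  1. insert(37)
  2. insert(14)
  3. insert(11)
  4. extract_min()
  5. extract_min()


insert(37) -> [37]
insert(14) -> [14, 37]
insert(11) -> [11, 37, 14]
extract_min()->11, [14, 37]
extract_min()->14, [37]

Final heap: [37]


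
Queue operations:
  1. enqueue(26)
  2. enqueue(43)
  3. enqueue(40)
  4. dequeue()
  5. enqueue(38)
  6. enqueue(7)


enqueue(26) -> [26]
enqueue(43) -> [26, 43]
enqueue(40) -> [26, 43, 40]
dequeue()->26, [43, 40]
enqueue(38) -> [43, 40, 38]
enqueue(7) -> [43, 40, 38, 7]

Final queue: [43, 40, 38, 7]


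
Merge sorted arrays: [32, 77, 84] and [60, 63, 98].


Take 32 from A
Take 60 from B
Take 63 from B
Take 77 from A
Take 84 from A

Merged: [32, 60, 63, 77, 84, 98]


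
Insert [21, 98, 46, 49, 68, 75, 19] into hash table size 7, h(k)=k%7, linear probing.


Insert 21: h=0 -> slot 0
Insert 98: h=0, 1 probes -> slot 1
Insert 46: h=4 -> slot 4
Insert 49: h=0, 2 probes -> slot 2
Insert 68: h=5 -> slot 5
Insert 75: h=5, 1 probes -> slot 6
Insert 19: h=5, 5 probes -> slot 3

Table: [21, 98, 49, 19, 46, 68, 75]


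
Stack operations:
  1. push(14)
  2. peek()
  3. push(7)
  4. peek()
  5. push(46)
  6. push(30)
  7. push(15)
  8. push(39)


push(14) -> [14]
peek()->14
push(7) -> [14, 7]
peek()->7
push(46) -> [14, 7, 46]
push(30) -> [14, 7, 46, 30]
push(15) -> [14, 7, 46, 30, 15]
push(39) -> [14, 7, 46, 30, 15, 39]

Final stack: [14, 7, 46, 30, 15, 39]


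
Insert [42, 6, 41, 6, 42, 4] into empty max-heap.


Insert 42: [42]
Insert 6: [42, 6]
Insert 41: [42, 6, 41]
Insert 6: [42, 6, 41, 6]
Insert 42: [42, 42, 41, 6, 6]
Insert 4: [42, 42, 41, 6, 6, 4]

Final heap: [42, 42, 41, 6, 6, 4]


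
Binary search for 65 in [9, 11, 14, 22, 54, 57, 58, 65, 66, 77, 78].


Step 1: lo=0, hi=10, mid=5, val=57
Step 2: lo=6, hi=10, mid=8, val=66
Step 3: lo=6, hi=7, mid=6, val=58
Step 4: lo=7, hi=7, mid=7, val=65

Found at index 7


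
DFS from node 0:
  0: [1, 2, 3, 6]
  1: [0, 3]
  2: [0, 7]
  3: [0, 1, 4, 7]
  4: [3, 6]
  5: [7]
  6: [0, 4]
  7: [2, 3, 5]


Visit 0, push [6, 3, 2, 1]
Visit 1, push [3]
Visit 3, push [7, 4]
Visit 4, push [6]
Visit 6, push []
Visit 7, push [5, 2]
Visit 2, push []
Visit 5, push []

DFS order: [0, 1, 3, 4, 6, 7, 2, 5]


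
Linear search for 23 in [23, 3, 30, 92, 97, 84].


i=0: 23==23 found!

Found at 0, 1 comps


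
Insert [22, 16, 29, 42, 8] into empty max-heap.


Insert 22: [22]
Insert 16: [22, 16]
Insert 29: [29, 16, 22]
Insert 42: [42, 29, 22, 16]
Insert 8: [42, 29, 22, 16, 8]

Final heap: [42, 29, 22, 16, 8]


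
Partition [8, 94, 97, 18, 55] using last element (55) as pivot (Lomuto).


Pivot: 55
  8 <= 55: advance i (no swap)
  18 <= 55: swap -> [8, 18, 97, 94, 55]
Place pivot at 2: [8, 18, 55, 94, 97]

Partitioned: [8, 18, 55, 94, 97]


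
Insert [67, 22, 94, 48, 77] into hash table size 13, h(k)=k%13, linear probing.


Insert 67: h=2 -> slot 2
Insert 22: h=9 -> slot 9
Insert 94: h=3 -> slot 3
Insert 48: h=9, 1 probes -> slot 10
Insert 77: h=12 -> slot 12

Table: [None, None, 67, 94, None, None, None, None, None, 22, 48, None, 77]


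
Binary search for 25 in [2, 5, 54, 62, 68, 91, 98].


Step 1: lo=0, hi=6, mid=3, val=62
Step 2: lo=0, hi=2, mid=1, val=5
Step 3: lo=2, hi=2, mid=2, val=54

Not found


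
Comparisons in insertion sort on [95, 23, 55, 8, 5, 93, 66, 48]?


Algorithm: insertion sort
Input: [95, 23, 55, 8, 5, 93, 66, 48]
Sorted: [5, 8, 23, 48, 55, 66, 93, 95]

20


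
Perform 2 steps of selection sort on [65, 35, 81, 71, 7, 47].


Initial: [65, 35, 81, 71, 7, 47]
Step 1: min=7 at 4
  Swap: [7, 35, 81, 71, 65, 47]
Step 2: min=35 at 1
  Swap: [7, 35, 81, 71, 65, 47]

After 2 steps: [7, 35, 81, 71, 65, 47]


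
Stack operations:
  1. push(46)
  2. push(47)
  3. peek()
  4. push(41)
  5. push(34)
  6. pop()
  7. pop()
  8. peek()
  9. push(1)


push(46) -> [46]
push(47) -> [46, 47]
peek()->47
push(41) -> [46, 47, 41]
push(34) -> [46, 47, 41, 34]
pop()->34, [46, 47, 41]
pop()->41, [46, 47]
peek()->47
push(1) -> [46, 47, 1]

Final stack: [46, 47, 1]


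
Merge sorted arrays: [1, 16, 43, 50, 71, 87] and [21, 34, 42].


Take 1 from A
Take 16 from A
Take 21 from B
Take 34 from B
Take 42 from B

Merged: [1, 16, 21, 34, 42, 43, 50, 71, 87]


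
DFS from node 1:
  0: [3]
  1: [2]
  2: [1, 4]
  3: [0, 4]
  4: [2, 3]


Visit 1, push [2]
Visit 2, push [4]
Visit 4, push [3]
Visit 3, push [0]
Visit 0, push []

DFS order: [1, 2, 4, 3, 0]


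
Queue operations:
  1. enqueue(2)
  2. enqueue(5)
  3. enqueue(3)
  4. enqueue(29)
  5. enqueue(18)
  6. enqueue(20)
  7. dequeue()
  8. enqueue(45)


enqueue(2) -> [2]
enqueue(5) -> [2, 5]
enqueue(3) -> [2, 5, 3]
enqueue(29) -> [2, 5, 3, 29]
enqueue(18) -> [2, 5, 3, 29, 18]
enqueue(20) -> [2, 5, 3, 29, 18, 20]
dequeue()->2, [5, 3, 29, 18, 20]
enqueue(45) -> [5, 3, 29, 18, 20, 45]

Final queue: [5, 3, 29, 18, 20, 45]


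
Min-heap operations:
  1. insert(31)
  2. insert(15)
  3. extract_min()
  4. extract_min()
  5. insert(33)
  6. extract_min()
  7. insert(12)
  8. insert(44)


insert(31) -> [31]
insert(15) -> [15, 31]
extract_min()->15, [31]
extract_min()->31, []
insert(33) -> [33]
extract_min()->33, []
insert(12) -> [12]
insert(44) -> [12, 44]

Final heap: [12, 44]


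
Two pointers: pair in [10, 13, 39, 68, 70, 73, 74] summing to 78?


lo=0(10)+hi=6(74)=84
lo=0(10)+hi=5(73)=83
lo=0(10)+hi=4(70)=80
lo=0(10)+hi=3(68)=78

Yes: 10+68=78


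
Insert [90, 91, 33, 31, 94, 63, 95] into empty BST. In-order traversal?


Insert 90: root
Insert 91: R from 90
Insert 33: L from 90
Insert 31: L from 90 -> L from 33
Insert 94: R from 90 -> R from 91
Insert 63: L from 90 -> R from 33
Insert 95: R from 90 -> R from 91 -> R from 94

In-order: [31, 33, 63, 90, 91, 94, 95]


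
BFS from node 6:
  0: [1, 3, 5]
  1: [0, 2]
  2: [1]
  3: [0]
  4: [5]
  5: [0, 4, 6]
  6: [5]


Visit 6, enqueue [5]
Visit 5, enqueue [0, 4]
Visit 0, enqueue [1, 3]
Visit 4, enqueue []
Visit 1, enqueue [2]
Visit 3, enqueue []
Visit 2, enqueue []

BFS order: [6, 5, 0, 4, 1, 3, 2]


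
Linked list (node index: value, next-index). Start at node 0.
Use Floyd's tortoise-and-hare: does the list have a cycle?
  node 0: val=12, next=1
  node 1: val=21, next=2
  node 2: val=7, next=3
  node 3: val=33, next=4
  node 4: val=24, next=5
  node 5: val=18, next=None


Floyd's tortoise (slow, +1) and hare (fast, +2):
  init: slow=0, fast=0
  step 1: slow=1, fast=2
  step 2: slow=2, fast=4
  step 3: fast 4->5->None, no cycle

Cycle: no


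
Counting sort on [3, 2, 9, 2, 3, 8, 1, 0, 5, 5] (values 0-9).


Input: [3, 2, 9, 2, 3, 8, 1, 0, 5, 5]
Counts: [1, 1, 2, 2, 0, 2, 0, 0, 1, 1]

Sorted: [0, 1, 2, 2, 3, 3, 5, 5, 8, 9]


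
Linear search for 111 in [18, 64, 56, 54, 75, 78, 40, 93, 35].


i=0: 18!=111
i=1: 64!=111
i=2: 56!=111
i=3: 54!=111
i=4: 75!=111
i=5: 78!=111
i=6: 40!=111
i=7: 93!=111
i=8: 35!=111

Not found, 9 comps


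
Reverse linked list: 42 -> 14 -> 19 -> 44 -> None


Step 1: curr=42, set curr.next=prev(None) | reversed so far: 42
Step 2: curr=14, set curr.next=prev(42) | reversed so far: 14 -> 42
Step 3: curr=19, set curr.next=prev(14) | reversed so far: 19 -> 14 -> 42
Step 4: curr=44, set curr.next=prev(19) | reversed so far: 44 -> 19 -> 14 -> 42

44 -> 19 -> 14 -> 42 -> None


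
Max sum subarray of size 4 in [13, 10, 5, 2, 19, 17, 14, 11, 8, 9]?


[0:4]: 30
[1:5]: 36
[2:6]: 43
[3:7]: 52
[4:8]: 61
[5:9]: 50
[6:10]: 42

Max: 61 at [4:8]


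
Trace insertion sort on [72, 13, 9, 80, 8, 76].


Initial: [72, 13, 9, 80, 8, 76]
Insert 13: [13, 72, 9, 80, 8, 76]
Insert 9: [9, 13, 72, 80, 8, 76]
Insert 80: [9, 13, 72, 80, 8, 76]
Insert 8: [8, 9, 13, 72, 80, 76]
Insert 76: [8, 9, 13, 72, 76, 80]

Sorted: [8, 9, 13, 72, 76, 80]


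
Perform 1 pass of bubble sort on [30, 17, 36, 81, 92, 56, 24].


Initial: [30, 17, 36, 81, 92, 56, 24]
Pass 1: [17, 30, 36, 81, 56, 24, 92] (3 swaps)

After 1 pass: [17, 30, 36, 81, 56, 24, 92]


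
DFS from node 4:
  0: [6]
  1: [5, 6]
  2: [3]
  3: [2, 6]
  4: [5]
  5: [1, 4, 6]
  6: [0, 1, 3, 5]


Visit 4, push [5]
Visit 5, push [6, 1]
Visit 1, push [6]
Visit 6, push [3, 0]
Visit 0, push []
Visit 3, push [2]
Visit 2, push []

DFS order: [4, 5, 1, 6, 0, 3, 2]


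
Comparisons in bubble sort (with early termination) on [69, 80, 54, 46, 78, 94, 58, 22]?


Algorithm: bubble sort (with early termination)
Input: [69, 80, 54, 46, 78, 94, 58, 22]
Sorted: [22, 46, 54, 58, 69, 78, 80, 94]

28


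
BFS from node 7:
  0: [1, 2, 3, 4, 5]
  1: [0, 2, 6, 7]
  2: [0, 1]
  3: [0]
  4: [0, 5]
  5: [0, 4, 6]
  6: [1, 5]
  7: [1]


Visit 7, enqueue [1]
Visit 1, enqueue [0, 2, 6]
Visit 0, enqueue [3, 4, 5]
Visit 2, enqueue []
Visit 6, enqueue []
Visit 3, enqueue []
Visit 4, enqueue []
Visit 5, enqueue []

BFS order: [7, 1, 0, 2, 6, 3, 4, 5]


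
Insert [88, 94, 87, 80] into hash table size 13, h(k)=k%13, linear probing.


Insert 88: h=10 -> slot 10
Insert 94: h=3 -> slot 3
Insert 87: h=9 -> slot 9
Insert 80: h=2 -> slot 2

Table: [None, None, 80, 94, None, None, None, None, None, 87, 88, None, None]


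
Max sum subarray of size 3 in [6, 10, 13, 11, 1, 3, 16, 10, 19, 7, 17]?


[0:3]: 29
[1:4]: 34
[2:5]: 25
[3:6]: 15
[4:7]: 20
[5:8]: 29
[6:9]: 45
[7:10]: 36
[8:11]: 43

Max: 45 at [6:9]


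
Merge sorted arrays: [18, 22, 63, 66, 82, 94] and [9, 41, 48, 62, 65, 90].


Take 9 from B
Take 18 from A
Take 22 from A
Take 41 from B
Take 48 from B
Take 62 from B
Take 63 from A
Take 65 from B
Take 66 from A
Take 82 from A
Take 90 from B

Merged: [9, 18, 22, 41, 48, 62, 63, 65, 66, 82, 90, 94]


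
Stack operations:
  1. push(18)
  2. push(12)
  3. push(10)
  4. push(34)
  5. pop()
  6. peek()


push(18) -> [18]
push(12) -> [18, 12]
push(10) -> [18, 12, 10]
push(34) -> [18, 12, 10, 34]
pop()->34, [18, 12, 10]
peek()->10

Final stack: [18, 12, 10]


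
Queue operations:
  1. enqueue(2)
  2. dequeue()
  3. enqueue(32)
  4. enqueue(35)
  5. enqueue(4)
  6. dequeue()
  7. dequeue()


enqueue(2) -> [2]
dequeue()->2, []
enqueue(32) -> [32]
enqueue(35) -> [32, 35]
enqueue(4) -> [32, 35, 4]
dequeue()->32, [35, 4]
dequeue()->35, [4]

Final queue: [4]


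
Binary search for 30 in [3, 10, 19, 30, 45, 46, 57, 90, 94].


Step 1: lo=0, hi=8, mid=4, val=45
Step 2: lo=0, hi=3, mid=1, val=10
Step 3: lo=2, hi=3, mid=2, val=19
Step 4: lo=3, hi=3, mid=3, val=30

Found at index 3


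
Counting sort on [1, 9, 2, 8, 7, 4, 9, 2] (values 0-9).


Input: [1, 9, 2, 8, 7, 4, 9, 2]
Counts: [0, 1, 2, 0, 1, 0, 0, 1, 1, 2]

Sorted: [1, 2, 2, 4, 7, 8, 9, 9]


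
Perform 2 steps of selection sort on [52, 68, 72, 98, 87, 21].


Initial: [52, 68, 72, 98, 87, 21]
Step 1: min=21 at 5
  Swap: [21, 68, 72, 98, 87, 52]
Step 2: min=52 at 5
  Swap: [21, 52, 72, 98, 87, 68]

After 2 steps: [21, 52, 72, 98, 87, 68]
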